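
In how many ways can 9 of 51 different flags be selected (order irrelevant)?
C(51,9) = 51!/(9!×42!) = 3042312350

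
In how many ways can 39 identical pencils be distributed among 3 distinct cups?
C(39+3-1, 3-1) = C(41, 2) = 820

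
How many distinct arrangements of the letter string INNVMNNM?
8! / (1! × 1! × 2! × 4!) = 840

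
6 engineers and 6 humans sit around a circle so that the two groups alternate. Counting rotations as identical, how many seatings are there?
Fix one of the engineers: (6-1)! ways for the remaining engineers, × 6! ways for the humans = 120 × 720 = 86400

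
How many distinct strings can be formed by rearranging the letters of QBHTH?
5! / (1! × 1! × 1! × 2!) = 60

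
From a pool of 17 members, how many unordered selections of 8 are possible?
C(17,8) = 17!/(8!×9!) = 24310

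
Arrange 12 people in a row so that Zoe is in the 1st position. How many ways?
Fix one position: (12-1)! = 39916800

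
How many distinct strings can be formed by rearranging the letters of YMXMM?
5! / (3! × 1! × 1!) = 20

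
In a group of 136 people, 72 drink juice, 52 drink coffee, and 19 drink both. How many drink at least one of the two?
|A∪B| = |A| + |B| - |A∩B| = 72 + 52 - 19 = 105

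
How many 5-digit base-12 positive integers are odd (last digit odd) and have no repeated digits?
Last∈{1,3,5,7,9,11}. Last=0: 0. Last nonzero: 6×10×P(10,3) = 43200. Total = 43200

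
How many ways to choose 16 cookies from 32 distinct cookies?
C(32,16) = 32!/(16!×16!) = 601080390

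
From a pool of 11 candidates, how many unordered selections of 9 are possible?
C(11,9) = 11!/(9!×2!) = 55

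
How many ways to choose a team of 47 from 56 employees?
C(56,47) = 56!/(47!×9!) = 7575968400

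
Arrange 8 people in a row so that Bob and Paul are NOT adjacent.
Total - adjacent = 8! - (8-1)!×2 = 40320 - 10080 = 30240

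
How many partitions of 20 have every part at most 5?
Let r_j(i) = number of partitions of i into parts ≤ j, for i = 0..20. r_1(i) = 1 for all i; r_j(i) = r_{j-1}(i) + r_j(i-j). Rows j = 2..5: ≤2: 1 1 2 2 3 3 4 4 5 5 6 6 7 7 8 8 9 9 10 10 11; ≤3: 1 1 2 3 4 5 7 8 10 12 14 16 19 21 24 27 30 33 37 40 44; ≤4: 1 1 2 3 5 6 9 11 15 18 23 27 34 39 47 54 64 72 84 94 108; ≤5: 1 1 2 3 5 7 10 13 18 23 30 37 47 57 70 84 101 119 141 164 192. r_5(20) = 192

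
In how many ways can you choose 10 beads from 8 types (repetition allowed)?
C(10+8-1, 8-1) = C(17, 7) = 19448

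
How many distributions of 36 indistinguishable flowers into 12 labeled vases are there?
C(36+12-1, 12-1) = C(47, 11) = 17417133617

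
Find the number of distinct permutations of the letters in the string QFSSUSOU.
8! / (2! × 1! × 3! × 1! × 1!) = 3360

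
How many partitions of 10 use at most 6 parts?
By conjugation, equals partitions of 10 into parts ≤ 6. Let r_j(i) = number of partitions of i into parts ≤ j, for i = 0..10. r_1(i) = 1 for all i; r_j(i) = r_{j-1}(i) + r_j(i-j). Rows j = 2..6: ≤2: 1 1 2 2 3 3 4 4 5 5 6; ≤3: 1 1 2 3 4 5 7 8 10 12 14; ≤4: 1 1 2 3 5 6 9 11 15 18 23; ≤5: 1 1 2 3 5 7 10 13 18 23 30; ≤6: 1 1 2 3 5 7 11 14 20 26 35. r_6(10) = 35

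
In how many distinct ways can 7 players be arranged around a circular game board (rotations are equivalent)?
Circular: fix one position, arrange the rest. (7-1)! = 720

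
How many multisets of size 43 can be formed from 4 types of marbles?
C(43+4-1, 4-1) = C(46, 3) = 15180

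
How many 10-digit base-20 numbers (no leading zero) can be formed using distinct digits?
First digit: 19 choices (nonzero). Then descending: 19 × 19 × 18 × 17 × 16 × 15 × 14 × 13 × 12 × 11 = 636920444160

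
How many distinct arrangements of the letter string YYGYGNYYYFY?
11! / (1! × 1! × 7! × 2!) = 3960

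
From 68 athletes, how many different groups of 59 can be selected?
C(68,59) = 68!/(59!×9!) = 49280065120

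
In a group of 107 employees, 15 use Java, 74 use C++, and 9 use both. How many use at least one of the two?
|A∪B| = |A| + |B| - |A∩B| = 15 + 74 - 9 = 80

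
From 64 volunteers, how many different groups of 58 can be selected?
C(64,58) = 64!/(58!×6!) = 74974368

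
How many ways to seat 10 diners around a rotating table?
Circular: fix one position, arrange the rest. (10-1)! = 362880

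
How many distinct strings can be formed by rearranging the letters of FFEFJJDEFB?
10! / (2! × 1! × 4! × 1! × 2!) = 37800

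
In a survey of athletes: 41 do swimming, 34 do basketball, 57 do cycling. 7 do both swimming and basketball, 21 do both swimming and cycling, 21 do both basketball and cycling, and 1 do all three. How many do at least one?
|A∪B∪C| = 41+34+57-7-21-21+1 = 84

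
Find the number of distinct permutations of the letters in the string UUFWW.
5! / (2! × 1! × 2!) = 30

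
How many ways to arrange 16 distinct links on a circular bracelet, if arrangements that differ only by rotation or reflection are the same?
(16-1)!/2 = 1307674368000/2 = 653837184000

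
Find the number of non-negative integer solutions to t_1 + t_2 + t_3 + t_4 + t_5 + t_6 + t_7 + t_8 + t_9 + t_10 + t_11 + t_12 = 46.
C(46+12-1, 12-1) = C(57, 11) = 184509266760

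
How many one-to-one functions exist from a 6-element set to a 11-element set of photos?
P(11,6) = 11!/(11-6)! = 332640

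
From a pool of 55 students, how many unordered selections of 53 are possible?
C(55,53) = 55!/(53!×2!) = 1485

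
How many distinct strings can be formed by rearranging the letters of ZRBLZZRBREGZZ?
13! / (1! × 1! × 1! × 5! × 2! × 3!) = 4324320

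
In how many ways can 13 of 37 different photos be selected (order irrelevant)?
C(37,13) = 37!/(13!×24!) = 3562467300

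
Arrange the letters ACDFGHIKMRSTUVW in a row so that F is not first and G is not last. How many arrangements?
By inclusion-exclusion: 15! - 2×(15-1)! + (15-2)! = 1307674368000 - 174356582400 + 6227020800 = 1139544806400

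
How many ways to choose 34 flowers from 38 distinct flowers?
C(38,34) = 38!/(34!×4!) = 73815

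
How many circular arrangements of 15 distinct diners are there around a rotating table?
Circular: fix one position, arrange the rest. (15-1)! = 87178291200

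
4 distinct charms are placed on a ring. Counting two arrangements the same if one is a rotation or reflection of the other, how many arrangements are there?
(4-1)!/2 = 6/2 = 3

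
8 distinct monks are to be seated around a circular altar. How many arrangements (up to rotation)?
Circular: fix one position, arrange the rest. (8-1)! = 5040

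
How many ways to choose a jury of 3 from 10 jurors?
C(10,3) = 10!/(3!×7!) = 120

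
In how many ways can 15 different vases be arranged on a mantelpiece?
15! = 1307674368000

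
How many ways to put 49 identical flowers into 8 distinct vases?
C(49+8-1, 8-1) = C(56, 7) = 231917400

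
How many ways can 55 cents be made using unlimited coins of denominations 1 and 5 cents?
Coefficient of x^55 in 1/(1-x^1) · 1/(1-x^5). Use j coins of 5 for j = 0..⌊55/5⌋ = 11, the rest in 1s: 11 + 1 = 12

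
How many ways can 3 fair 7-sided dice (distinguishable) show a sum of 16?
Coefficient of x^16 in (x + x² + ... + x^7)^3. By inclusion-exclusion on dice exceeding 7: Σ_j (-1)^j C(3,j)·C(16-1-7j, 2) = C(3,0)·C(15,2) - C(3,1)·C(8,2) = 1·105 - 3·28 = 21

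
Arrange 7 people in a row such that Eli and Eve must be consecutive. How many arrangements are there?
Treat the 2 as one block: (7-2+1)! × 2! = 720 × 2 = 1440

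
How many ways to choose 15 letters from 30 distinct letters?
C(30,15) = 30!/(15!×15!) = 155117520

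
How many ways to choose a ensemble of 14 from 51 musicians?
C(51,14) = 51!/(14!×37!) = 1292706174900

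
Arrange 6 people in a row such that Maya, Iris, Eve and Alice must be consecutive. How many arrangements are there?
Treat the 4 as one block: (6-4+1)! × 4! = 6 × 24 = 144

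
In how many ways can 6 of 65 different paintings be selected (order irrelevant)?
C(65,6) = 65!/(6!×59!) = 82598880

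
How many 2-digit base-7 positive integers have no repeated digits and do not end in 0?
Last digit: 6 nonzero choices. First digit: 5 (nonzero, ≠last). Middle 0: P(5,0) = 1. Total = 30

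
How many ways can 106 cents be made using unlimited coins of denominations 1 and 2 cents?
Coefficient of x^106 in 1/(1-x^1) · 1/(1-x^2). Use j coins of 2 for j = 0..⌊106/2⌋ = 53, the rest in 1s: 53 + 1 = 54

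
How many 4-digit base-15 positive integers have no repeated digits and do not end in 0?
Last digit: 14 nonzero choices. First digit: 13 (nonzero, ≠last). Middle 2: P(13,2) = 156. Total = 28392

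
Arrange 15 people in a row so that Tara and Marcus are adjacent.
Treat as block: (15-1)! × 2! = 87178291200 × 2 = 174356582400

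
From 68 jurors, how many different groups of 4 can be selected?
C(68,4) = 68!/(4!×64!) = 814385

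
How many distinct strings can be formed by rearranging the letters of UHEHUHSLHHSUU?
13! / (1! × 4! × 2! × 1! × 5!) = 1081080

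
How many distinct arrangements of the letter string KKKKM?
5! / (1! × 4!) = 5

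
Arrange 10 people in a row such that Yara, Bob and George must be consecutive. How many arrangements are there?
Treat the 3 as one block: (10-3+1)! × 3! = 40320 × 6 = 241920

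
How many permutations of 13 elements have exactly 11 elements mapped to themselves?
Choose the 11 fixed points C(13,11) = 78, derange the rest: !2 = Σ_{j=0}^{2} (-1)^j·2!/j! = 2 - 2 + 1 = 1. Product = 78 × 1 = 78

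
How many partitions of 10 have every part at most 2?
Let r_j(i) = number of partitions of i into parts ≤ j, for i = 0..10. r_1(i) = 1 for all i; r_j(i) = r_{j-1}(i) + r_j(i-j). Rows j = 2..2: ≤2: 1 1 2 2 3 3 4 4 5 5 6. r_2(10) = 6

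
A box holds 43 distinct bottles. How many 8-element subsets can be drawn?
C(43,8) = 43!/(8!×35!) = 145008513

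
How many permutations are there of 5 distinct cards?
5! = 120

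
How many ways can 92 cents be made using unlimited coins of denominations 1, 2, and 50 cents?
Coefficient of x^92 in 1/(1-x^1) · 1/(1-x^2) · 1/(1-x^50). Case on j = number of 50-cent coins (j = 0..1); remainder r = 92 - 50j is made from {1,2} in ⌊r/2⌋+1 ways. r = 92, 42 → 47 + 22 = 69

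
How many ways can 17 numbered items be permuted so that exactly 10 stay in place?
Choose the 10 fixed points C(17,10) = 19448, derange the rest: !7 = Σ_{j=0}^{7} (-1)^j·7!/j! = 5040 - 5040 + 2520 - 840 + 210 - 42 + 7 - 1 = 1854. Product = 19448 × 1854 = 36056592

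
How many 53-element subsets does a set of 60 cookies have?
C(60,53) = 60!/(53!×7!) = 386206920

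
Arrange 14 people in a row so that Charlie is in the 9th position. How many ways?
Fix one position: (14-1)! = 6227020800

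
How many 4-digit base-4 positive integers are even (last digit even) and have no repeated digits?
Last∈{0,2}. Last=0: 6. Last nonzero: 1×2×P(2,2) = 4. Total = 10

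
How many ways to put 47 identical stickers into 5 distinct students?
C(47+5-1, 5-1) = C(51, 4) = 249900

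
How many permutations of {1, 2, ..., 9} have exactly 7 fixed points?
Choose the 7 fixed points C(9,7) = 36, derange the rest: !2 = Σ_{j=0}^{2} (-1)^j·2!/j! = 2 - 2 + 1 = 1. Product = 36 × 1 = 36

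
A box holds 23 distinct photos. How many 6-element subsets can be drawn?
C(23,6) = 23!/(6!×17!) = 100947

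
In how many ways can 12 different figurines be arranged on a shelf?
12! = 479001600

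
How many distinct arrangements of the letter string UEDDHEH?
7! / (2! × 1! × 2! × 2!) = 630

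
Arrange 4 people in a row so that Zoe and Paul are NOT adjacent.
Total - adjacent = 4! - (4-1)!×2 = 24 - 12 = 12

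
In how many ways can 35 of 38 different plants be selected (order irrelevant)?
C(38,35) = 38!/(35!×3!) = 8436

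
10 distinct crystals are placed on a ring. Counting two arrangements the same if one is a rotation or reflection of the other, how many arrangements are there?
(10-1)!/2 = 362880/2 = 181440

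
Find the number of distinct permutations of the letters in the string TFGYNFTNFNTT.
12! / (1! × 4! × 3! × 1! × 3!) = 554400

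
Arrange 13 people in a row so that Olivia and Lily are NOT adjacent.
Total - adjacent = 13! - (13-1)!×2 = 6227020800 - 958003200 = 5269017600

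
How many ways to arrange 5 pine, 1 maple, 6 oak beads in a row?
12! / (5! × 1! × 6!) = 5544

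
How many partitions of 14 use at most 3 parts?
By conjugation, equals partitions of 14 into parts ≤ 3. Let r_j(i) = number of partitions of i into parts ≤ j, for i = 0..14. r_1(i) = 1 for all i; r_j(i) = r_{j-1}(i) + r_j(i-j). Rows j = 2..3: ≤2: 1 1 2 2 3 3 4 4 5 5 6 6 7 7 8; ≤3: 1 1 2 3 4 5 7 8 10 12 14 16 19 21 24. r_3(14) = 24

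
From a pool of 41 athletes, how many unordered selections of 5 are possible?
C(41,5) = 41!/(5!×36!) = 749398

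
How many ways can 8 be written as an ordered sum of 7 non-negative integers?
C(8+7-1, 7-1) = C(14, 6) = 3003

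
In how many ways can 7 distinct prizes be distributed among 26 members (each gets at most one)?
P(26,7) = 26!/(26-7)! = 3315312000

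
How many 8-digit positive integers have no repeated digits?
First digit: 9 choices (nonzero). Then descending: 9 × 9 × 8 × 7 × 6 × 5 × 4 × 3 = 1632960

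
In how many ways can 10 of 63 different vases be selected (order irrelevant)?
C(63,10) = 63!/(10!×53!) = 127805525001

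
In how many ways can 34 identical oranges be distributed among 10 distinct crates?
C(34+10-1, 10-1) = C(43, 9) = 563921995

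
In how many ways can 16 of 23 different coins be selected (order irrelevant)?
C(23,16) = 23!/(16!×7!) = 245157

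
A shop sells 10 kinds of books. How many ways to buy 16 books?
C(16+10-1, 10-1) = C(25, 9) = 2042975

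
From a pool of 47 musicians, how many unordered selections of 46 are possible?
C(47,46) = 47!/(46!×1!) = 47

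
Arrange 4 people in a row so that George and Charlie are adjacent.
Treat as block: (4-1)! × 2! = 6 × 2 = 12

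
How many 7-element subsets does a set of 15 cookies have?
C(15,7) = 15!/(7!×8!) = 6435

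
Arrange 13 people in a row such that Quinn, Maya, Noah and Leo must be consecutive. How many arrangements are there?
Treat the 4 as one block: (13-4+1)! × 4! = 3628800 × 24 = 87091200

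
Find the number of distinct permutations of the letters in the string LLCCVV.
6! / (2! × 2! × 2!) = 90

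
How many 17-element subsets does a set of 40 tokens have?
C(40,17) = 40!/(17!×23!) = 88732378800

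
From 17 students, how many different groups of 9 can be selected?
C(17,9) = 17!/(9!×8!) = 24310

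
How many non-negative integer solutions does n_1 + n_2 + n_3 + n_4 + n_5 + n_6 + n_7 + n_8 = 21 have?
C(21+8-1, 8-1) = C(28, 7) = 1184040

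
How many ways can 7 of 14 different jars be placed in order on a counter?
P(14,7) = 14!/(14-7)! = 17297280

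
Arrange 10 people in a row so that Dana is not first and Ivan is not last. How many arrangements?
By inclusion-exclusion: 10! - 2×(10-1)! + (10-2)! = 3628800 - 725760 + 40320 = 2943360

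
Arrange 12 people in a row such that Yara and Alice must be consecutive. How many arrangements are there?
Treat the 2 as one block: (12-2+1)! × 2! = 39916800 × 2 = 79833600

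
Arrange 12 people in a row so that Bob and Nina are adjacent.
Treat as block: (12-1)! × 2! = 39916800 × 2 = 79833600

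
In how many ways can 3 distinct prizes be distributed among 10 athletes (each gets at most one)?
P(10,3) = 10!/(10-3)! = 720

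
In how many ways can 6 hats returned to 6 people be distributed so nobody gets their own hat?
!6 = Σ_{j=0}^{6} (-1)^j·6!/j! = 720 - 720 + 360 - 120 + 30 - 6 + 1 = 265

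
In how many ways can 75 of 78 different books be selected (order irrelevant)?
C(78,75) = 78!/(75!×3!) = 76076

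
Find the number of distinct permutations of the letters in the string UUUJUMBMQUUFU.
13! / (1! × 1! × 1! × 7! × 1! × 2!) = 617760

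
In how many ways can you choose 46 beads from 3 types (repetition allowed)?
C(46+3-1, 3-1) = C(48, 2) = 1128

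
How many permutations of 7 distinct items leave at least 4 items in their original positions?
Exactly j fixed points: C(7,j)·!(7-j); sum over j ≥ 4 (derangement numbers via !m = (m-1)·(!(m-1) + !(m-2)): !0..!3 = 1, 0, 1, 2). Σ_{j=4}^{7} C(7,j)·!(7-j) = C(7,4)·!3 + C(7,5)·!2 + C(7,6)·!1 + C(7,7)·!0 = 35·2 + 21·1 + 7·0 + 1·1 = 92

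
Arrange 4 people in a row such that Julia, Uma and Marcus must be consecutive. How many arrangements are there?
Treat the 3 as one block: (4-3+1)! × 3! = 2 × 6 = 12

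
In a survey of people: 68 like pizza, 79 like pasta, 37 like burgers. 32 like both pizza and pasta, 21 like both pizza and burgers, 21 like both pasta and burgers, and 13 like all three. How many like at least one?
|A∪B∪C| = 68+79+37-32-21-21+13 = 123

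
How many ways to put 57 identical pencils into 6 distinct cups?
C(57+6-1, 6-1) = C(62, 5) = 6471002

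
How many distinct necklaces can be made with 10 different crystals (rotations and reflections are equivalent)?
(10-1)!/2 = 362880/2 = 181440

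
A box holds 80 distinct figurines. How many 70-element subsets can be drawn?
C(80,70) = 80!/(70!×10!) = 1646492110120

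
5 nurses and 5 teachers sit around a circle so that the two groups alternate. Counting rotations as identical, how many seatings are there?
Fix one of the nurses: (5-1)! ways for the remaining nurses, × 5! ways for the teachers = 24 × 120 = 2880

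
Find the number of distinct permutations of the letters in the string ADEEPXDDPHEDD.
13! / (2! × 1! × 1! × 5! × 1! × 3!) = 4324320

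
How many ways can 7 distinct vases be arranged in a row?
7! = 5040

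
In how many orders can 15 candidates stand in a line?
15! = 1307674368000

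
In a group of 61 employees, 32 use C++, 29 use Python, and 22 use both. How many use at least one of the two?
|A∪B| = |A| + |B| - |A∩B| = 32 + 29 - 22 = 39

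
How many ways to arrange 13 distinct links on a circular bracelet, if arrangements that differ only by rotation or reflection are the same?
(13-1)!/2 = 479001600/2 = 239500800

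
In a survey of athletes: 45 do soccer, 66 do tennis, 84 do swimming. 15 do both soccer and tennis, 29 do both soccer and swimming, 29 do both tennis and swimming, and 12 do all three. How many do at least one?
|A∪B∪C| = 45+66+84-15-29-29+12 = 134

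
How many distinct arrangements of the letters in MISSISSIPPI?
11! / (1! × 4! × 4! × 2!) = 34650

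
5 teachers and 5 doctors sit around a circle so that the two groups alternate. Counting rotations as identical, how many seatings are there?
Fix one of the teachers: (5-1)! ways for the remaining teachers, × 5! ways for the doctors = 24 × 120 = 2880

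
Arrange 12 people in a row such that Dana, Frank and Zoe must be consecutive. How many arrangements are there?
Treat the 3 as one block: (12-3+1)! × 3! = 3628800 × 6 = 21772800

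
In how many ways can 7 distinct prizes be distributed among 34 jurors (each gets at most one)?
P(34,7) = 34!/(34-7)! = 27113264640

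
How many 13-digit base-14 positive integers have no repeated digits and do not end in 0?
Last digit: 13 nonzero choices. First digit: 12 (nonzero, ≠last). Middle 11: P(12,11) = 479001600. Total = 74724249600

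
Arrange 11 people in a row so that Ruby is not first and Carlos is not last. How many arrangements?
By inclusion-exclusion: 11! - 2×(11-1)! + (11-2)! = 39916800 - 7257600 + 362880 = 33022080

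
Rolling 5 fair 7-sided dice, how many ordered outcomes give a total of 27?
Coefficient of x^27 in (x + x² + ... + x^7)^5. By inclusion-exclusion on dice exceeding 7: Σ_j (-1)^j C(5,j)·C(27-1-7j, 4) = C(5,0)·C(26,4) - C(5,1)·C(19,4) + C(5,2)·C(12,4) - C(5,3)·C(5,4) = 1·14950 - 5·3876 + 10·495 - 10·5 = 470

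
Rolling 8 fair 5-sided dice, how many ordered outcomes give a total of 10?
Coefficient of x^10 in (x + x² + ... + x^5)^8. By inclusion-exclusion on dice exceeding 5: Σ_j (-1)^j C(8,j)·C(10-1-5j, 7) = C(8,0)·C(9,7) = 1·36 = 36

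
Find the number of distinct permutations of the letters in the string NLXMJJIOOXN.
11! / (1! × 2! × 1! × 1! × 2! × 2! × 2!) = 2494800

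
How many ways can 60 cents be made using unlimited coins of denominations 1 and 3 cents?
Coefficient of x^60 in 1/(1-x^1) · 1/(1-x^3). Use j coins of 3 for j = 0..⌊60/3⌋ = 20, the rest in 1s: 20 + 1 = 21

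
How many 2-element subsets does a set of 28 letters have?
C(28,2) = 28!/(2!×26!) = 378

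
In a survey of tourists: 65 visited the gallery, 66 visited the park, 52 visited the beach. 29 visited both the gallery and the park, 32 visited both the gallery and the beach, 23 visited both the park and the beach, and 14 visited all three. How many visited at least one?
|A∪B∪C| = 65+66+52-29-32-23+14 = 113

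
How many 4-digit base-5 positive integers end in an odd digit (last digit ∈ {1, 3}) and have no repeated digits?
Last∈{1,3}. Last=0: 0. Last nonzero: 2×3×P(3,2) = 36. Total = 36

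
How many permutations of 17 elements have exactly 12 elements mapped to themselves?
Choose the 12 fixed points C(17,12) = 6188, derange the rest: !5 = Σ_{j=0}^{5} (-1)^j·5!/j! = 120 - 120 + 60 - 20 + 5 - 1 = 44. Product = 6188 × 44 = 272272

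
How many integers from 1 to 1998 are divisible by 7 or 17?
⌊1998/7⌋ + ⌊1998/17⌋ - ⌊1998/119⌋ = 285 + 117 - 16 = 386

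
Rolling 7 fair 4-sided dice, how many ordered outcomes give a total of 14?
Coefficient of x^14 in (x + x² + ... + x^4)^7. By inclusion-exclusion on dice exceeding 4: Σ_j (-1)^j C(7,j)·C(14-1-4j, 6) = C(7,0)·C(13,6) - C(7,1)·C(9,6) = 1·1716 - 7·84 = 1128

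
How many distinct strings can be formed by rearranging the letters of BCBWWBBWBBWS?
12! / (6! × 4! × 1! × 1!) = 27720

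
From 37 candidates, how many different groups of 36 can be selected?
C(37,36) = 37!/(36!×1!) = 37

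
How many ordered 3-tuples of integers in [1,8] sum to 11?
Coefficient of x^11 in (x + x² + ... + x^8)^3. By inclusion-exclusion on dice exceeding 8: Σ_j (-1)^j C(3,j)·C(11-1-8j, 2) = C(3,0)·C(10,2) - C(3,1)·C(2,2) = 1·45 - 3·1 = 42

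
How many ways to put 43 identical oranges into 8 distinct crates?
C(43+8-1, 8-1) = C(50, 7) = 99884400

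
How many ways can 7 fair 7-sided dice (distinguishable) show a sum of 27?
Coefficient of x^27 in (x + x² + ... + x^7)^7. By inclusion-exclusion on dice exceeding 7: Σ_j (-1)^j C(7,j)·C(27-1-7j, 6) = C(7,0)·C(26,6) - C(7,1)·C(19,6) + C(7,2)·C(12,6) = 1·230230 - 7·27132 + 21·924 = 59710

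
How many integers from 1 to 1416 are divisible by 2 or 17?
⌊1416/2⌋ + ⌊1416/17⌋ - ⌊1416/34⌋ = 708 + 83 - 41 = 750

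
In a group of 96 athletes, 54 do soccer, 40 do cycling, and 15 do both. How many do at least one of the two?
|A∪B| = |A| + |B| - |A∩B| = 54 + 40 - 15 = 79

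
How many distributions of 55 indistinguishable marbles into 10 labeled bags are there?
C(55+10-1, 10-1) = C(64, 9) = 27540584512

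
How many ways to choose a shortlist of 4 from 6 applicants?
C(6,4) = 6!/(4!×2!) = 15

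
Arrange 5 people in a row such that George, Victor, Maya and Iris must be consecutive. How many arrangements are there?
Treat the 4 as one block: (5-4+1)! × 4! = 2 × 24 = 48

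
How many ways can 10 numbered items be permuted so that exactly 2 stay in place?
Choose the 2 fixed points C(10,2) = 45, derange the rest: !8 = Σ_{j=0}^{8} (-1)^j·8!/j! = 40320 - 40320 + 20160 - 6720 + 1680 - 336 + 56 - 8 + 1 = 14833. Product = 45 × 14833 = 667485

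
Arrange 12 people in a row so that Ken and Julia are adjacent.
Treat as block: (12-1)! × 2! = 39916800 × 2 = 79833600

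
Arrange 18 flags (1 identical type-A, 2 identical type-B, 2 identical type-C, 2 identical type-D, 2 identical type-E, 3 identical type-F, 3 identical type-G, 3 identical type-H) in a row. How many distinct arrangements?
18! / (1! × 2! × 2! × 2! × 2! × 3! × 3! × 3!) = 1852538688000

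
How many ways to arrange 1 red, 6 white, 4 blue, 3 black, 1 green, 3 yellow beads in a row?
18! / (1! × 6! × 4! × 3! × 1! × 3!) = 10291881600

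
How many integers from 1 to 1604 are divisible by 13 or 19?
⌊1604/13⌋ + ⌊1604/19⌋ - ⌊1604/247⌋ = 123 + 84 - 6 = 201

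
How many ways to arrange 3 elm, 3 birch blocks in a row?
6! / (3! × 3!) = 20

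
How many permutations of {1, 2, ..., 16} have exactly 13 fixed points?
Choose the 13 fixed points C(16,13) = 560, derange the rest: !3 = Σ_{j=0}^{3} (-1)^j·3!/j! = 6 - 6 + 3 - 1 = 2. Product = 560 × 2 = 1120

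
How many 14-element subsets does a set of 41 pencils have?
C(41,14) = 41!/(14!×27!) = 35240152720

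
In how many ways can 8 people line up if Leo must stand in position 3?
Fix one position: (8-1)! = 5040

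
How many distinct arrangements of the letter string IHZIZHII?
8! / (2! × 2! × 4!) = 420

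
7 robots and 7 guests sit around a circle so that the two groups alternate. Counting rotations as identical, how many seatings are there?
Fix one of the robots: (7-1)! ways for the remaining robots, × 7! ways for the guests = 720 × 5040 = 3628800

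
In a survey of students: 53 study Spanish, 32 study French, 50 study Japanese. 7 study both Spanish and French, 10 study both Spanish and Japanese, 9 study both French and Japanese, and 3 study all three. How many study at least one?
|A∪B∪C| = 53+32+50-7-10-9+3 = 112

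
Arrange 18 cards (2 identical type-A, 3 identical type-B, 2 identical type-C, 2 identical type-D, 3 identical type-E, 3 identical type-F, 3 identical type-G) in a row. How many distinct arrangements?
18! / (2! × 3! × 2! × 2! × 3! × 3! × 3!) = 617512896000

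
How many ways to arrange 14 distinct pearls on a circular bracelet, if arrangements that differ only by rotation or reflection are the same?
(14-1)!/2 = 6227020800/2 = 3113510400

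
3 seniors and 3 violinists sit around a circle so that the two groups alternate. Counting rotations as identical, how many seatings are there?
Fix one of the seniors: (3-1)! ways for the remaining seniors, × 3! ways for the violinists = 2 × 6 = 12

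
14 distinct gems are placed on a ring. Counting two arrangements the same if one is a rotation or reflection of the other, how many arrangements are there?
(14-1)!/2 = 6227020800/2 = 3113510400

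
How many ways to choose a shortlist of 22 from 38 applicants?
C(38,22) = 38!/(22!×16!) = 22239974430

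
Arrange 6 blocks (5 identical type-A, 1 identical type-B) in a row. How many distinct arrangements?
6! / (5! × 1!) = 6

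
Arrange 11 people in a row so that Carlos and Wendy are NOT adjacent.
Total - adjacent = 11! - (11-1)!×2 = 39916800 - 7257600 = 32659200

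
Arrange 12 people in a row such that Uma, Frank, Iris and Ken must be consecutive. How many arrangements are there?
Treat the 4 as one block: (12-4+1)! × 4! = 362880 × 24 = 8709120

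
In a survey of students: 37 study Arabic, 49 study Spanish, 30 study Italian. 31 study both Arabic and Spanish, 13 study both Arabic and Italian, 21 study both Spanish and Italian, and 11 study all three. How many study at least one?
|A∪B∪C| = 37+49+30-31-13-21+11 = 62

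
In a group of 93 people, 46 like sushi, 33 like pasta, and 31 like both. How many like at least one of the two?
|A∪B| = |A| + |B| - |A∩B| = 46 + 33 - 31 = 48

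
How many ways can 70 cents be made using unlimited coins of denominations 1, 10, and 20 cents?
Coefficient of x^70 in 1/(1-x^1) · 1/(1-x^10) · 1/(1-x^20). Case on j = number of 20-cent coins (j = 0..3); remainder r = 70 - 20j is made from {1,10} in ⌊r/10⌋+1 ways. r = 70, 50, 30, 10 → 8 + 6 + 4 + 2 = 20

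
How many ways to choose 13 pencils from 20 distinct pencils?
C(20,13) = 20!/(13!×7!) = 77520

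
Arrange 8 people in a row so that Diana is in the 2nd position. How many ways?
Fix one position: (8-1)! = 5040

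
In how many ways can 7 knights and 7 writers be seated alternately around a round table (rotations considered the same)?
Fix one of the knights: (7-1)! ways for the remaining knights, × 7! ways for the writers = 720 × 5040 = 3628800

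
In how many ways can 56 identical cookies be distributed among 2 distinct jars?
C(56+2-1, 2-1) = C(57, 1) = 57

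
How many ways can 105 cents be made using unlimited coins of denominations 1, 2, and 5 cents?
Coefficient of x^105 in 1/(1-x^1) · 1/(1-x^2) · 1/(1-x^5). Case on j = number of 5-cent coins (j = 0..21); remainder r = 105 - 5j is made from {1,2} in ⌊r/2⌋+1 ways. r = 105, 100, 95, 90, 85, 80, 75, 70, 65, 60, 55, 50, 45, 40, 35, 30, 25, 20, 15, 10, 5, 0 → 53 + 51 + 48 + 46 + 43 + 41 + 38 + 36 + 33 + 31 + 28 + 26 + 23 + 21 + 18 + 16 + 13 + 11 + 8 + 6 + 3 + 1 = 594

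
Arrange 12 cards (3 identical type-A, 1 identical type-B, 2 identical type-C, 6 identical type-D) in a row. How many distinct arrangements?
12! / (3! × 1! × 2! × 6!) = 55440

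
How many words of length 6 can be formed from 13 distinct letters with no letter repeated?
P(13,6) = 13!/(13-6)! = 1235520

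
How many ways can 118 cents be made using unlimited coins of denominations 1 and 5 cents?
Coefficient of x^118 in 1/(1-x^1) · 1/(1-x^5). Use j coins of 5 for j = 0..⌊118/5⌋ = 23, the rest in 1s: 23 + 1 = 24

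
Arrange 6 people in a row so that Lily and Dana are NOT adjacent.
Total - adjacent = 6! - (6-1)!×2 = 720 - 240 = 480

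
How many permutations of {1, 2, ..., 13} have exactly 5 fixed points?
Choose the 5 fixed points C(13,5) = 1287, derange the rest: !8 = Σ_{j=0}^{8} (-1)^j·8!/j! = 40320 - 40320 + 20160 - 6720 + 1680 - 336 + 56 - 8 + 1 = 14833. Product = 1287 × 14833 = 19090071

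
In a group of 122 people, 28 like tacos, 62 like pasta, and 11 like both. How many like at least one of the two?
|A∪B| = |A| + |B| - |A∩B| = 28 + 62 - 11 = 79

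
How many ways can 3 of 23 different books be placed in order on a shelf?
P(23,3) = 23!/(23-3)! = 10626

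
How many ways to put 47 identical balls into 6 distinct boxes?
C(47+6-1, 6-1) = C(52, 5) = 2598960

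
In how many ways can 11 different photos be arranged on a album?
11! = 39916800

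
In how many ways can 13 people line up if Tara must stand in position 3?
Fix one position: (13-1)! = 479001600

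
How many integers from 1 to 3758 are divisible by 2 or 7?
⌊3758/2⌋ + ⌊3758/7⌋ - ⌊3758/14⌋ = 1879 + 536 - 268 = 2147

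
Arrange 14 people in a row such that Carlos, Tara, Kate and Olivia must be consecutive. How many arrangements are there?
Treat the 4 as one block: (14-4+1)! × 4! = 39916800 × 24 = 958003200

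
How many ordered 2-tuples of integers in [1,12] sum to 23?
Coefficient of x^23 in (x + x² + ... + x^12)^2. By inclusion-exclusion on dice exceeding 12: Σ_j (-1)^j C(2,j)·C(23-1-12j, 1) = C(2,0)·C(22,1) - C(2,1)·C(10,1) = 1·22 - 2·10 = 2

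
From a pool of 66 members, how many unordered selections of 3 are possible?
C(66,3) = 66!/(3!×63!) = 45760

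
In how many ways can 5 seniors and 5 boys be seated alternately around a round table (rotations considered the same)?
Fix one of the seniors: (5-1)! ways for the remaining seniors, × 5! ways for the boys = 24 × 120 = 2880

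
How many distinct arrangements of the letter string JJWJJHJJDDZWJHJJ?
16! / (1! × 2! × 2! × 2! × 9!) = 7207200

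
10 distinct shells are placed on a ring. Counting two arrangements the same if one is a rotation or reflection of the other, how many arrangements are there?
(10-1)!/2 = 362880/2 = 181440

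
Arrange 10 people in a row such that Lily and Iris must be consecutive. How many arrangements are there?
Treat the 2 as one block: (10-2+1)! × 2! = 362880 × 2 = 725760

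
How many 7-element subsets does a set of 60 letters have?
C(60,7) = 60!/(7!×53!) = 386206920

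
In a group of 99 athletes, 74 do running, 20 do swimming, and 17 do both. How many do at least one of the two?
|A∪B| = |A| + |B| - |A∩B| = 74 + 20 - 17 = 77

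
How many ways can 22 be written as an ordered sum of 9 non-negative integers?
C(22+9-1, 9-1) = C(30, 8) = 5852925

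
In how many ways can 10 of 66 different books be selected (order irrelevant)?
C(66,10) = 66!/(10!×56!) = 210980549208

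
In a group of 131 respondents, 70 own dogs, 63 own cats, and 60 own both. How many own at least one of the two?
|A∪B| = |A| + |B| - |A∩B| = 70 + 63 - 60 = 73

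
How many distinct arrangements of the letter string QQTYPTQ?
7! / (3! × 1! × 1! × 2!) = 420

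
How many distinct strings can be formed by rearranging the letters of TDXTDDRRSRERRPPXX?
17! / (5! × 1! × 3! × 2! × 1! × 2! × 3!) = 20583763200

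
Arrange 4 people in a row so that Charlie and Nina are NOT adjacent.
Total - adjacent = 4! - (4-1)!×2 = 24 - 12 = 12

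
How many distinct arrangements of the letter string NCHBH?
5! / (1! × 2! × 1! × 1!) = 60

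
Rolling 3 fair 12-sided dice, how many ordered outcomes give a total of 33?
Coefficient of x^33 in (x + x² + ... + x^12)^3. By inclusion-exclusion on dice exceeding 12: Σ_j (-1)^j C(3,j)·C(33-1-12j, 2) = C(3,0)·C(32,2) - C(3,1)·C(20,2) + C(3,2)·C(8,2) = 1·496 - 3·190 + 3·28 = 10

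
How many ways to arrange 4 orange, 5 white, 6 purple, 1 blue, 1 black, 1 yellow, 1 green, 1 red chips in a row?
20! / (4! × 5! × 6! × 1! × 1! × 1! × 1! × 1!) = 1173274502400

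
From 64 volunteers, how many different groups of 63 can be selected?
C(64,63) = 64!/(63!×1!) = 64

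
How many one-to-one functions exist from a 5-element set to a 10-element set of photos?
P(10,5) = 10!/(10-5)! = 30240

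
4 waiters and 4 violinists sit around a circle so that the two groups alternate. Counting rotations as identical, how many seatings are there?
Fix one of the waiters: (4-1)! ways for the remaining waiters, × 4! ways for the violinists = 6 × 24 = 144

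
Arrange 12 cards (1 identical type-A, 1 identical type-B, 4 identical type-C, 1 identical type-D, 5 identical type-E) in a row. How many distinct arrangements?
12! / (1! × 1! × 4! × 1! × 5!) = 166320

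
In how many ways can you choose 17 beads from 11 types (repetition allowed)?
C(17+11-1, 11-1) = C(27, 10) = 8436285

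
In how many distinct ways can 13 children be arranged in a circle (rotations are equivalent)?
Circular: fix one position, arrange the rest. (13-1)! = 479001600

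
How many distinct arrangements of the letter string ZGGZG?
5! / (3! × 2!) = 10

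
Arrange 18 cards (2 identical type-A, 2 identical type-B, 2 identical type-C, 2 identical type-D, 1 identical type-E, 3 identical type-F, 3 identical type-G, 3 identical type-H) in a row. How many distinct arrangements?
18! / (2! × 2! × 2! × 2! × 1! × 3! × 3! × 3!) = 1852538688000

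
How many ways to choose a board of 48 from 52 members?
C(52,48) = 52!/(48!×4!) = 270725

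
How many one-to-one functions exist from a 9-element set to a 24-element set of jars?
P(24,9) = 24!/(24-9)! = 474467051520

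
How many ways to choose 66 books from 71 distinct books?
C(71,66) = 71!/(66!×5!) = 13019909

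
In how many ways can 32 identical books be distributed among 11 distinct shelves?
C(32+11-1, 11-1) = C(42, 10) = 1471442973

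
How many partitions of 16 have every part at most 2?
Let r_j(i) = number of partitions of i into parts ≤ j, for i = 0..16. r_1(i) = 1 for all i; r_j(i) = r_{j-1}(i) + r_j(i-j). Rows j = 2..2: ≤2: 1 1 2 2 3 3 4 4 5 5 6 6 7 7 8 8 9. r_2(16) = 9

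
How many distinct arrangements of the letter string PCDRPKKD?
8! / (2! × 1! × 2! × 2! × 1!) = 5040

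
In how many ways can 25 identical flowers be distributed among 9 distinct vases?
C(25+9-1, 9-1) = C(33, 8) = 13884156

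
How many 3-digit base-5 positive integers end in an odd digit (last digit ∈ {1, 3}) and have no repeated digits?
Last∈{1,3}. Last=0: 0. Last nonzero: 2×3×P(3,1) = 18. Total = 18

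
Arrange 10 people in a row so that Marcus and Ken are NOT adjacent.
Total - adjacent = 10! - (10-1)!×2 = 3628800 - 725760 = 2903040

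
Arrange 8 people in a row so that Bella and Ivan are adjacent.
Treat as block: (8-1)! × 2! = 5040 × 2 = 10080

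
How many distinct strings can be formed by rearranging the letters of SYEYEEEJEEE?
11! / (7! × 2! × 1! × 1!) = 3960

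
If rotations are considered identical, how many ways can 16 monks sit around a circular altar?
Circular: fix one position, arrange the rest. (16-1)! = 1307674368000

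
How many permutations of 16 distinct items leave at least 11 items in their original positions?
Exactly j fixed points: C(16,j)·!(16-j); sum over j ≥ 11 (derangement numbers via !m = (m-1)·(!(m-1) + !(m-2)): !0..!5 = 1, 0, 1, 2, 9, 44). Σ_{j=11}^{16} C(16,j)·!(16-j) = C(16,11)·!5 + C(16,12)·!4 + C(16,13)·!3 + C(16,14)·!2 + C(16,15)·!1 + C(16,16)·!0 = 4368·44 + 1820·9 + 560·2 + 120·1 + 16·0 + 1·1 = 209813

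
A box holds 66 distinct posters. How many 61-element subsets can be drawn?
C(66,61) = 66!/(61!×5!) = 8936928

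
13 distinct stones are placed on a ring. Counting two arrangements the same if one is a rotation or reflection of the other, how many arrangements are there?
(13-1)!/2 = 479001600/2 = 239500800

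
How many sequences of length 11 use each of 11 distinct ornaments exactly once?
11! = 39916800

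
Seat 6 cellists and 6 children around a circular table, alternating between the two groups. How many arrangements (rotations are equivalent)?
Fix one of the cellists: (6-1)! ways for the remaining cellists, × 6! ways for the children = 120 × 720 = 86400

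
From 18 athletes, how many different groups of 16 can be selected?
C(18,16) = 18!/(16!×2!) = 153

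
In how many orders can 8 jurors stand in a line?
8! = 40320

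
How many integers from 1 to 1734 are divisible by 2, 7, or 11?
⌊1734/2⌋+⌊1734/7⌋+⌊1734/11⌋ - ⌊1734/14⌋-⌊1734/22⌋-⌊1734/77⌋ + ⌊1734/154⌋ = 867+247+157 - 123-78-22 + 11 = 1059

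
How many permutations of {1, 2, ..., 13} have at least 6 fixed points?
Exactly j fixed points: C(13,j)·!(13-j); sum over j ≥ 6 (derangement numbers via !m = (m-1)·(!(m-1) + !(m-2)): !0..!7 = 1, 0, 1, 2, 9, 44, 265, 1854). Σ_{j=6}^{13} C(13,j)·!(13-j) = C(13,6)·!7 + C(13,7)·!6 + C(13,8)·!5 + C(13,9)·!4 + C(13,10)·!3 + C(13,11)·!2 + C(13,12)·!1 + C(13,13)·!0 = 1716·1854 + 1716·265 + 1287·44 + 715·9 + 286·2 + 78·1 + 13·0 + 1·1 = 3699918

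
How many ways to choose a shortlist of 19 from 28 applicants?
C(28,19) = 28!/(19!×9!) = 6906900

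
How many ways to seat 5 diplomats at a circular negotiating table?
Circular: fix one position, arrange the rest. (5-1)! = 24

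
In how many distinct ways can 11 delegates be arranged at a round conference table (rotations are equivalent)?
Circular: fix one position, arrange the rest. (11-1)! = 3628800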